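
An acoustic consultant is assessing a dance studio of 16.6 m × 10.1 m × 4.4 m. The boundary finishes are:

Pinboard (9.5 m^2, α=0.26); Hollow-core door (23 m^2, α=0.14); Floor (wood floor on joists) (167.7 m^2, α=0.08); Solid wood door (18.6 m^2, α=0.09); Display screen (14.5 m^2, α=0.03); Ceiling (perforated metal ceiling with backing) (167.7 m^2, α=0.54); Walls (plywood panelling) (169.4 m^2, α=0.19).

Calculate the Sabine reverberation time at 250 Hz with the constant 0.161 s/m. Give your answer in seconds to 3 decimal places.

0.825 s

A = Σ Sᵢαᵢ = 9.5×0.26 + 23×0.14 + 167.7×0.08 + 18.6×0.09 + 14.5×0.03 + 167.7×0.54 + 169.4×0.19 = 143.959 sabins.
Room volume: 737.704 m³.
Sabine: RT60 = 0.161 × 737.704 / 143.959 = 0.825 s.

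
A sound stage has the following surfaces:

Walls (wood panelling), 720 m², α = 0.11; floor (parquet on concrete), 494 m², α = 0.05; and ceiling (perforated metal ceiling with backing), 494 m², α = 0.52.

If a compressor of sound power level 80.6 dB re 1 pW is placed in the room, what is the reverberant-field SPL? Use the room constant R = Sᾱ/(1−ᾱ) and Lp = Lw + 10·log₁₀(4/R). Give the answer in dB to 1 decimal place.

60.0 dB

Σ(Sᵢαᵢ) = 720×0.11 + 494×0.05 + 494×0.52 = 360.780; total area S = 1708.0 m².
ᾱ = 360.780/1708.0 = 0.2112; R = Sᾱ/(1−ᾱ) = 360.780/(1−0.2112) = 457.378 m².
Lp = Lw + 10 log₁₀(4/R) = 80.6 -20.58 = 60.0 dB.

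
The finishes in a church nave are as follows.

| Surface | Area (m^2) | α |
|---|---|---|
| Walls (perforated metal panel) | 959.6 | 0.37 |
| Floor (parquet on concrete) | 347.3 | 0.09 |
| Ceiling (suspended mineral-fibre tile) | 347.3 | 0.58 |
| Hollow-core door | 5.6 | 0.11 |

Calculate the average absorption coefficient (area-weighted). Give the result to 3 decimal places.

0.354

S = Σ Sᵢ = 959.6 + 347.3 + 347.3 + 5.6 = 1659.8 m^2.
A = 959.6·0.37 + 347.3·0.09 + 347.3·0.58 + 5.6·0.11 = 588.359 sabins.
ᾱ = A/S = 0.354.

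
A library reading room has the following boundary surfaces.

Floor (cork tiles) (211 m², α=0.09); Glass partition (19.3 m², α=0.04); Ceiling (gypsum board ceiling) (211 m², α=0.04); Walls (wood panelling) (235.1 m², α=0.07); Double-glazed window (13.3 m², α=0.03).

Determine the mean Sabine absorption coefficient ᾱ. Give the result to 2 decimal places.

0.07

Total surface area S = 689.7 m².
A = 211×0.09 + 19.3×0.04 + 211×0.04 + 235.1×0.07 + 13.3×0.03 = 45.058 sabins.
ᾱ = A/S = 0.07.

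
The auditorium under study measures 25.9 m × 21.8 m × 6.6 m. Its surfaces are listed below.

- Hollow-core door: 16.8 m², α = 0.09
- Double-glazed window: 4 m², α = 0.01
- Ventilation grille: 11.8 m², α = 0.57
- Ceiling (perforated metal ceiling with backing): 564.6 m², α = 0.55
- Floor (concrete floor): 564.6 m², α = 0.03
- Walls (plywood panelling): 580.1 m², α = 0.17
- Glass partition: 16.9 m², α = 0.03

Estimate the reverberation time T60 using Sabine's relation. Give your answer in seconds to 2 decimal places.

1.38 s

Summing Sᵢαᵢ: 1.512 + 0.040 + 6.726 + 310.530 + 16.938 + 98.617 + 0.507 → A = 434.870 sabins.
V = 25.9·21.8·6.6 = 3726.492 m³.
Sabine: RT60 = 0.161 × 3726.492 / 434.870 = 1.38 s.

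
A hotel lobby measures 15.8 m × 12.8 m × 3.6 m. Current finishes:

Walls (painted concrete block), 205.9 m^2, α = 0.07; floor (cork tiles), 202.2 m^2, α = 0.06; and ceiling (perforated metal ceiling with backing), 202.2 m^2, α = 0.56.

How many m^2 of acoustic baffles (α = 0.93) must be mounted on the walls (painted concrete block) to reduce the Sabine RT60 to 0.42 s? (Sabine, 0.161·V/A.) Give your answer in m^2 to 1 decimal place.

Summing Sᵢαᵢ: 14.413 + 12.132 + 113.232 → A₁ = 139.777 sabins.
V = 728.064 m³. Target absorption A₂ = 0.161 × 728.064 / 0.42 = 279.091 sabins.
Absorption to add: 279.091 − 139.777 = 139.314 sabins.
Each m^2 of panel replacing the walls (painted concrete block) adds (0.93 − 0.07) = 0.86 sabins.
Panel area = 139.314 / 0.86 = 162.0 m^2.

162.0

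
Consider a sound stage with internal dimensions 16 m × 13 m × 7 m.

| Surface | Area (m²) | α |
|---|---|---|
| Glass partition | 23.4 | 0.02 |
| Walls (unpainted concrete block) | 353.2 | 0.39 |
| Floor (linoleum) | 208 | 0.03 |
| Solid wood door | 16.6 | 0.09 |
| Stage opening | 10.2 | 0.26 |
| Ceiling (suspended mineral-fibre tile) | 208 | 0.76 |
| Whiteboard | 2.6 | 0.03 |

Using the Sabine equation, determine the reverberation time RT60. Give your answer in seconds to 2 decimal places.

Total absorption A = 23.4·0.02 + 353.2·0.39 + 208·0.03 + 16.6·0.09 + 10.2·0.26 + 208·0.76 + 2.6·0.03
  = 0.468 + 137.748 + 6.240 + 1.494 + 2.652 + 158.080 + 0.078 = 306.760 m² sabins.
V = 16·13·7 = 1456 m³.
Sabine: RT60 = 0.161 × 1456 / 306.760 = 0.76 s.

0.76 s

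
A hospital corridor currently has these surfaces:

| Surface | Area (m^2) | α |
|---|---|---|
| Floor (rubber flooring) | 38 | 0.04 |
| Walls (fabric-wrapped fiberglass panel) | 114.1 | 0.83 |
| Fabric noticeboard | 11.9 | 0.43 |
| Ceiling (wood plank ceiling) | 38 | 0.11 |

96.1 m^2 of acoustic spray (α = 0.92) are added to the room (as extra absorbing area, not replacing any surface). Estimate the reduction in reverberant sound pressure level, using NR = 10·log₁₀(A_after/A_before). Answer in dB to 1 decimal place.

Equivalent absorption area: A_before = 38*0.04 + 114.1*0.83 + 11.9*0.43 + 38*0.11 = 105.520 m^2.
Treatment contributes 96.1·0.92 = 88.412 sabins.
New total A_after = 193.932 sabins.
NR = 10·log₁₀(193.932/105.520) = 2.6 dB.

2.6 dB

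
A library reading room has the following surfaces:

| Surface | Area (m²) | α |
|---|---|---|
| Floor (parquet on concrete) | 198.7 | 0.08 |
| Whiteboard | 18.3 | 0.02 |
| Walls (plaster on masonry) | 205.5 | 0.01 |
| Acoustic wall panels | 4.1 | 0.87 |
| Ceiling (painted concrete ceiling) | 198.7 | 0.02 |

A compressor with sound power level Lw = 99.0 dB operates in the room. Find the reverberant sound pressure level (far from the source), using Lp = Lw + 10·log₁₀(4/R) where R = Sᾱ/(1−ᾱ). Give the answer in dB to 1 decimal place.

Σ(Sᵢαᵢ) = 198.7·0.08 + 18.3·0.02 + 205.5·0.01 + 4.1·0.87 + 198.7·0.02 = 25.858; total area S = 625.3 m².
ᾱ = 25.858/625.3 = 0.0414; R = Sᾱ/(1−ᾱ) = 25.858/(1−0.0414) = 26.975 m².
Lp = Lw + 10 log₁₀(4/R) = 99.0 -8.29 = 90.7 dB.

90.7 dB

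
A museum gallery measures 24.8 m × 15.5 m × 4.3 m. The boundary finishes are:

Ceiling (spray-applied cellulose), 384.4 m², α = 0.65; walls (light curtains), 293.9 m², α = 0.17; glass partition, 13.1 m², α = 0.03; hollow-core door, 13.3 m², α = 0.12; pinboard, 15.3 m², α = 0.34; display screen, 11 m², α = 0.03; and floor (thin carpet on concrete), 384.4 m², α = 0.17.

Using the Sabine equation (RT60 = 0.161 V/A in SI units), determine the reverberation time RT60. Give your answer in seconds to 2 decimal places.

Summing Sᵢαᵢ: 249.860 + 49.963 + 0.393 + 1.596 + 5.202 + 0.330 + 65.348 → A = 372.692 sabins.
Volume V = 24.8 × 15.5 × 4.3 = 1652.92 m³.
T = 0.161 V/A = 0.161·1652.92/372.692 = 0.71 s.

0.71 s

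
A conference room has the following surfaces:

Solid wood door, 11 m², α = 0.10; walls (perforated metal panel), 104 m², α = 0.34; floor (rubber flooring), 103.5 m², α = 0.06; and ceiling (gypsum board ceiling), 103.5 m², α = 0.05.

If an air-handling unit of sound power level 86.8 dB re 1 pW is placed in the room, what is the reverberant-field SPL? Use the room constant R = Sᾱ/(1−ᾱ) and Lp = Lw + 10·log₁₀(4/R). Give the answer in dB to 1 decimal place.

Σ(Sᵢαᵢ) = 11·0.10 + 104·0.34 + 103.5·0.06 + 103.5·0.05 = 47.845; total area S = 322.0 m².
ᾱ = 0.1486, so room constant R = A/(1−ᾱ) = 56.196 m².
Lp = Lw + 10 log₁₀(4/R) = 86.8 -11.48 = 75.3 dB.

75.3 dB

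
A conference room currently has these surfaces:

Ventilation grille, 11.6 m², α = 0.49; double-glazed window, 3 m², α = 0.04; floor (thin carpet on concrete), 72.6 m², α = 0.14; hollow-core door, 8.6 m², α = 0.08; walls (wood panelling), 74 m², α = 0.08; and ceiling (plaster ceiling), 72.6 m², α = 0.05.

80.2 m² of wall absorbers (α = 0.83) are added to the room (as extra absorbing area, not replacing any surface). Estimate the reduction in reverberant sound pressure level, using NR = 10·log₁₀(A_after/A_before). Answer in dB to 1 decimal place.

5.5 dB

Summing Sᵢαᵢ: 5.684 + 0.120 + 10.164 + 0.688 + 5.920 + 3.630 → A_before = 26.206 sabins.
Added absorption = 80.2 × 0.83 = 66.566 sabins.
New total A_after = 92.772 sabins.
NR = 10·log₁₀(92.772/26.206) = 5.5 dB.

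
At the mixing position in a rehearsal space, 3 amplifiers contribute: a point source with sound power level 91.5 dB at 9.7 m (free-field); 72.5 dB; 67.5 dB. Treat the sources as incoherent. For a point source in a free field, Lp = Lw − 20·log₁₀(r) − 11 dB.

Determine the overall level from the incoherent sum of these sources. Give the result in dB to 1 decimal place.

73.9 dB

Source at 9.7 m: Lp = 91.5 − 20·log₁₀(9.7) − 11 = 60.8 dB.
Sum in the linear (power) domain: Σ 10^(Lᵢ/10) = 10^(60.8/10) + 10^(72.5/10) + 10^(67.5/10) = 2.461e+07.
Back to dB: 10·log₁₀ Σ = 73.9 dB.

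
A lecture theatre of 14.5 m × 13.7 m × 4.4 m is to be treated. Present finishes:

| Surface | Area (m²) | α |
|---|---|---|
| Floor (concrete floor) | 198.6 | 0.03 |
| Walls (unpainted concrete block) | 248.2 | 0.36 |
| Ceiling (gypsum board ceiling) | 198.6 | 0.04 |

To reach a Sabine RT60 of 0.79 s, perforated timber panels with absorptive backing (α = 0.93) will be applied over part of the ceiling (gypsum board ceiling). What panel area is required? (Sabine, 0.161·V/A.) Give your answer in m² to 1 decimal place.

Total absorption A₁ = 198.6×0.03 + 248.2×0.36 + 198.6×0.04
  = 5.958 + 89.352 + 7.944 = 103.254 m² sabins.
V = 874.06 m³. Target absorption A₂ = 0.161 × 874.06 / 0.79 = 178.131 sabins.
Absorption to add: 178.131 − 103.254 = 74.877 sabins.
Net gain per m²: Δα = 0.93 − 0.04 = 0.89.
Panel area = 74.877 / 0.89 = 84.1 m².

84.1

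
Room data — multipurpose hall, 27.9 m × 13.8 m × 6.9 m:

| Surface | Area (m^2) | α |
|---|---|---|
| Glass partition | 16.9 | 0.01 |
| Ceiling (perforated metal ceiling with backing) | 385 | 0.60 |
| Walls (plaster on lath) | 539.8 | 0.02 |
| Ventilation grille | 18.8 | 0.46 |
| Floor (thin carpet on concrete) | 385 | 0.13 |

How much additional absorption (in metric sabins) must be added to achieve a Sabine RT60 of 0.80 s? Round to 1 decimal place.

234.0 sabins

A₁ = Σ Sᵢαᵢ = 16.9×0.01 + 385×0.60 + 539.8×0.02 + 18.8×0.46 + 385×0.13 = 300.663 sabins.
For T = 0.80 s, need A₂ = 0.161·V/T = 0.161·2656.638/0.80 = 534.648 sabins.
Shortfall: 534.648 − 300.663 = 234.0 sabins.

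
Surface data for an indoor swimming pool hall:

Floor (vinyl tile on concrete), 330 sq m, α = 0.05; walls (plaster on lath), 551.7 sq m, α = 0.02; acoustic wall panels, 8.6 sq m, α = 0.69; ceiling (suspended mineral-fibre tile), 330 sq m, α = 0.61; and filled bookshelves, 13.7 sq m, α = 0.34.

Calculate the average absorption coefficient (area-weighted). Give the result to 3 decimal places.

Total surface area S = 1234.0 sq m.
Σ(Sᵢαᵢ) = 330·0.05 + 551.7·0.02 + 8.6·0.69 + 330·0.61 + 13.7·0.34 = 239.426.
ᾱ = A/S = 0.194.

0.194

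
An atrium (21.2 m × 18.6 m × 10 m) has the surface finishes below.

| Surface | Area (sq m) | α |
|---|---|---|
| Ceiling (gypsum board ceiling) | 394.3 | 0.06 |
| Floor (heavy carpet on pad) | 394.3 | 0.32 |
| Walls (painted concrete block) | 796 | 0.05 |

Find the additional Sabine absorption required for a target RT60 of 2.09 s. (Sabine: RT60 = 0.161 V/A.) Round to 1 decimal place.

A₁ = Σ Sᵢαᵢ = 394.3·0.06 + 394.3·0.32 + 796·0.05 = 189.634 sabins.
V = 3943.2 m³. Required absorption A₂ = 0.161 × 3943.2 / 2.09 = 303.758 sabins.
ΔA = A₂ − A₁ = 303.758 − 189.634 = 114.1 sabins.

114.1 sabins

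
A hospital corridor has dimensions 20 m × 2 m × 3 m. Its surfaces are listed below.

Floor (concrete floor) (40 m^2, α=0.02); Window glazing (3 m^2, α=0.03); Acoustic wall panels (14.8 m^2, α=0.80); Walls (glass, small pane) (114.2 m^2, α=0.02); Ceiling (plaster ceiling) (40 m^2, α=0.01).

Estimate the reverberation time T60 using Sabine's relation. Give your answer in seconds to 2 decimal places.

Summing Sᵢαᵢ: 0.800 + 0.090 + 11.840 + 2.284 + 0.400 → A = 15.414 sabins.
V = 20·2·3 = 120 m³.
RT60 = 0.161 · V / A = 0.161 × 120 / 15.414 = 1.25 s.

1.25 s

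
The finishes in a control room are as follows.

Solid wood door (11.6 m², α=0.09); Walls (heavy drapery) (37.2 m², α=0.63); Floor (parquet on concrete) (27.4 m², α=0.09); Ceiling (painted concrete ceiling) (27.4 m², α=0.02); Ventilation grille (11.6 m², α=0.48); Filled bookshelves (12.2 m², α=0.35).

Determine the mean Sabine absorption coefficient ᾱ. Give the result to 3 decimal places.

S = Σ Sᵢ = 11.6 + 37.2 + 27.4 + 27.4 + 11.6 + 12.2 = 127.4 m².
A = 11.6*0.09 + 37.2*0.63 + 27.4*0.09 + 27.4*0.02 + 11.6*0.48 + 12.2*0.35 = 37.332 sabins.
ᾱ = A/S = 0.293.

0.293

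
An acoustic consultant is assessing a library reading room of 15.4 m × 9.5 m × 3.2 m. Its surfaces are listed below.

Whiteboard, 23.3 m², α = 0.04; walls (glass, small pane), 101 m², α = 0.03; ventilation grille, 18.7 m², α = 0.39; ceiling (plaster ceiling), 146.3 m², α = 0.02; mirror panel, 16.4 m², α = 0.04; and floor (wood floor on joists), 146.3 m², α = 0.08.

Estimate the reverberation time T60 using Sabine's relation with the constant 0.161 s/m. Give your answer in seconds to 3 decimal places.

A = Σ Sᵢαᵢ = 23.3×0.04 + 101×0.03 + 18.7×0.39 + 146.3×0.02 + 16.4×0.04 + 146.3×0.08 = 26.541 sabins.
Room volume: 468.16 m³.
T = 0.161 V/A = 0.161·468.16/26.541 = 2.840 s.

2.840 seconds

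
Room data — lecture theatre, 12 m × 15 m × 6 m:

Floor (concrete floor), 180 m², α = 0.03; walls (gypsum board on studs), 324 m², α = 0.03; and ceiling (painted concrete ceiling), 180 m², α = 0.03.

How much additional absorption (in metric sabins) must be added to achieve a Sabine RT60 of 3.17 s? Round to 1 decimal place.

Equivalent absorption area: A₁ = 180*0.03 + 324*0.03 + 180*0.03 = 20.520 m².
Target A₂ = 0.161·1080/3.17 = 54.852 sabins (V = 1080 m³).
Additional absorption ΔA = 54.852 − 20.520 = 34.3 sabins.

34.3 sabins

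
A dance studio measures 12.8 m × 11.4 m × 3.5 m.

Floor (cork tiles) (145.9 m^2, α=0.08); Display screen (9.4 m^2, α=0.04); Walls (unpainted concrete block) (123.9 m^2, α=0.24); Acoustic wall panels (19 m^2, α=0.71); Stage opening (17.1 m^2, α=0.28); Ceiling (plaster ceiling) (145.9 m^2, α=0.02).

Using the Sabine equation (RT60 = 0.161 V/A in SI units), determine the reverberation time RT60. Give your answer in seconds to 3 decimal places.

1.306 s

Summing Sᵢαᵢ: 11.672 + 0.376 + 29.736 + 13.490 + 4.788 + 2.918 → A = 62.980 sabins.
V = 12.8·11.4·3.5 = 510.72 m³.
Sabine: RT60 = 0.161 × 510.72 / 62.980 = 1.306 s.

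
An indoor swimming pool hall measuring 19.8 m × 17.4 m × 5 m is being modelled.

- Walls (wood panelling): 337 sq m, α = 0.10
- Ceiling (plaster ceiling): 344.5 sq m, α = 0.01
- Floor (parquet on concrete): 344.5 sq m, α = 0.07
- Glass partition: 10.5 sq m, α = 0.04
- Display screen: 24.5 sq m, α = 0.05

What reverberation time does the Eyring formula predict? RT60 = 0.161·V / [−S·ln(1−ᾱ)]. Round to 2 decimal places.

4.28 s

S = Σ Sᵢ = 1061.0 sq m.
Absorption A = 337·0.10 + 344.5·0.01 + 344.5·0.07 + 10.5·0.04 + 24.5·0.05 = 62.905 sabins.
ᾱ = 62.905 / 1061.0 = 0.0593.
−S·ln(1−ᾱ) = −1061.0 × ln(1 − 0.0593) = 64.860.
V = 19.8 × 17.4 × 5 = 1722.6 m³.
RT60 = 0.161 × 1722.6 / 64.860 = 4.28 s.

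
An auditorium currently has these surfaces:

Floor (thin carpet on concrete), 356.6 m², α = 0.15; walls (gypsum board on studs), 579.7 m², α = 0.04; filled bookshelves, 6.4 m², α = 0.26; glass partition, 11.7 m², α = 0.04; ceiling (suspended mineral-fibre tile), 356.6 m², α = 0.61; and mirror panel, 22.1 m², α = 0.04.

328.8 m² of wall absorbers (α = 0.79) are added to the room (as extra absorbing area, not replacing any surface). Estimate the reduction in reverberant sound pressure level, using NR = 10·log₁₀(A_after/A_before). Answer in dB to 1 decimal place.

Summing Sᵢαᵢ: 53.490 + 23.188 + 1.664 + 0.468 + 217.526 + 0.884 → A_before = 297.220 sabins.
Treatment contributes 328.8·0.79 = 259.752 sabins.
A_after = 297.220 + 259.752 = 556.972 sabins.
Reduction = 10 log₁₀(A_after/A_before) = 10 log₁₀(1.8739) = 2.7 dB.

2.7 dB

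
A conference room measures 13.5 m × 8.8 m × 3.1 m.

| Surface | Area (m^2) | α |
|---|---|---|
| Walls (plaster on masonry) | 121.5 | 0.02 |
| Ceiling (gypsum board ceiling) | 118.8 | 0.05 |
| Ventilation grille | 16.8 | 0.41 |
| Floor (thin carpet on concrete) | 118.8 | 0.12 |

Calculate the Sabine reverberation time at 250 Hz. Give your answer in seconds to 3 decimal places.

Equivalent absorption area: A = 121.5·0.02 + 118.8·0.05 + 16.8·0.41 + 118.8·0.12 = 29.514 m^2.
V = 13.5·8.8·3.1 = 368.28 m³.
T = 0.161 V/A = 0.161·368.28/29.514 = 2.009 s.

2.009 s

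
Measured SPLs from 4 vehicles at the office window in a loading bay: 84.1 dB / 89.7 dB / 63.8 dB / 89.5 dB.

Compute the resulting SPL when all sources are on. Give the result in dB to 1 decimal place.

93.2 dB

Sum in the linear (power) domain: Σ 10^(Lᵢ/10) = 10^(84.1/10) + 10^(89.7/10) + 10^(63.8/10) + 10^(89.5/10) = 2.084e+09.
Back to dB: 10·log₁₀ Σ = 93.2 dB.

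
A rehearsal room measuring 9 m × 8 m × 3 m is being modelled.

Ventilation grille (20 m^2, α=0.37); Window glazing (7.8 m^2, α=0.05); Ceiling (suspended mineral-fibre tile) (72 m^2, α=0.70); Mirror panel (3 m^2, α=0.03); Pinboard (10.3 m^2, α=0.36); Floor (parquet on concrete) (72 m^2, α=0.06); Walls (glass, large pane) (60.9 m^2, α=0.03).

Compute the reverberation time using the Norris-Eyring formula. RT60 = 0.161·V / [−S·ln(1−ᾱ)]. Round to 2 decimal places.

S = Σ Sᵢ = 246.0 m^2.
Absorption A = 20×0.37 + 7.8×0.05 + 72×0.70 + 3×0.03 + 10.3×0.36 + 72×0.06 + 60.9×0.03 = 68.135 sabins.
Mean coefficient ᾱ = A/S = 0.2770.
Eyring denominator: −S ln(1−ᾱ) = 79.789.
V = 9 × 8 × 3 = 216 m³.
T = 0.161·V/[−S·ln(1−ᾱ)] = 0.161·216/79.789 = 0.44 s.

0.44 s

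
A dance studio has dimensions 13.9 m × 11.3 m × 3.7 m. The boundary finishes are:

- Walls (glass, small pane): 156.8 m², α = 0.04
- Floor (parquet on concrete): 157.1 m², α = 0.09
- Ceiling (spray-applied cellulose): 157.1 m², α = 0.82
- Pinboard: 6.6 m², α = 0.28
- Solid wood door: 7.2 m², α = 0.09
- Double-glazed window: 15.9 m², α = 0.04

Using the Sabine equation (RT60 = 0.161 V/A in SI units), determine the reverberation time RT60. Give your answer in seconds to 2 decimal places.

0.61 seconds

A = Σ Sᵢαᵢ = 156.8×0.04 + 157.1×0.09 + 157.1×0.82 + 6.6×0.28 + 7.2×0.09 + 15.9×0.04 = 152.365 sabins.
Room volume: 581.159 m³.
T = 0.161 V/A = 0.161·581.159/152.365 = 0.61 s.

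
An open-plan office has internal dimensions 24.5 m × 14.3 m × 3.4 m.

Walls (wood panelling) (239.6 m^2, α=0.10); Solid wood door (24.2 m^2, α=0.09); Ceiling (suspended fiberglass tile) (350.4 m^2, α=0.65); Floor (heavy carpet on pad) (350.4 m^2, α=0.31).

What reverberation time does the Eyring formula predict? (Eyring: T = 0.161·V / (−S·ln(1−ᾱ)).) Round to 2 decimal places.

Total surface area S = 239.6 + 24.2 + 350.4 + 350.4 = 964.6 m^2.
Σ(Sᵢαᵢ) = 239.6×0.10 + 24.2×0.09 + 350.4×0.65 + 350.4×0.31 = 362.522.
ᾱ = 362.522 / 964.6 = 0.3758.
−S·ln(1−ᾱ) = −964.6 × ln(1 − 0.3758) = 454.601.
V = 24.5 × 14.3 × 3.4 = 1191.19 m³.
RT60 = 0.161 × 1191.19 / 454.601 = 0.42 s.

0.42 s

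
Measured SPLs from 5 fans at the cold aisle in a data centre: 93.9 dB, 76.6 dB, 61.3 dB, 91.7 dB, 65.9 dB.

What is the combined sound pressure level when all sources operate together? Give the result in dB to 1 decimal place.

Sum in the linear (power) domain: Σ 10^(Lᵢ/10) = 10^(93.9/10) + 10^(76.6/10) + 10^(61.3/10) + 10^(91.7/10) + 10^(65.9/10) = 3.985e+09.
Back to dB: 10·log₁₀ Σ = 96.0 dB.

96.0 dB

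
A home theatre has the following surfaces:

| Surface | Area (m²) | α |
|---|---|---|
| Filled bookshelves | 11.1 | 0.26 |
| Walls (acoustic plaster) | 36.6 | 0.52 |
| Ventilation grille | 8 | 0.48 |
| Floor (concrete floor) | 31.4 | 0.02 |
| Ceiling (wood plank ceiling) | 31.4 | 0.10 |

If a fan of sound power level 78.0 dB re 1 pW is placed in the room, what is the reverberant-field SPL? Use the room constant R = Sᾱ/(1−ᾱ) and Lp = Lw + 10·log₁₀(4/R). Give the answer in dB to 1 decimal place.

Σ(Sᵢαᵢ) = 11.1×0.26 + 36.6×0.52 + 8×0.48 + 31.4×0.02 + 31.4×0.10 = 29.526; total area S = 118.5 m².
ᾱ = 29.526/118.5 = 0.2492; R = Sᾱ/(1−ᾱ) = 29.526/(1−0.2492) = 39.326 m².
Lp = 78.0 + 10·log₁₀(4/39.326) = 78.0 + (-9.93) = 68.1 dB.

68.1 dB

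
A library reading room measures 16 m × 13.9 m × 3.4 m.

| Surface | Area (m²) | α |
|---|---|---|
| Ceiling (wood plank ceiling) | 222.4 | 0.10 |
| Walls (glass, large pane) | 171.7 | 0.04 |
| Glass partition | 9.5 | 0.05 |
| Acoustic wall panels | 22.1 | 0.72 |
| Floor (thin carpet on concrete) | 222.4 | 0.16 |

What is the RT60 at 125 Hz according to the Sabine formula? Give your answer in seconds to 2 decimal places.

1.50 sec

A = Σ Sᵢαᵢ = 222.4·0.10 + 171.7·0.04 + 9.5·0.05 + 22.1·0.72 + 222.4·0.16 = 81.079 sabins.
Volume V = 16 × 13.9 × 3.4 = 756.16 m³.
Sabine: RT60 = 0.161 × 756.16 / 81.079 = 1.50 s.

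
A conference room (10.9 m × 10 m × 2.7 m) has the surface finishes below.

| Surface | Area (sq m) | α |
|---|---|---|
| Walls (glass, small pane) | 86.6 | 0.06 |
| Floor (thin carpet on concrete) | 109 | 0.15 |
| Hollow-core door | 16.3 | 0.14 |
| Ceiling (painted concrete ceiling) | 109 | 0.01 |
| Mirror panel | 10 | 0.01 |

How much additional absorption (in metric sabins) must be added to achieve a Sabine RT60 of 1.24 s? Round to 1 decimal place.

13.2 sabins

A₁ = Σ Sᵢαᵢ = 86.6·0.06 + 109·0.15 + 16.3·0.14 + 109·0.01 + 10·0.01 = 25.018 sabins.
For T = 1.24 s, need A₂ = 0.161·V/T = 0.161·294.3/1.24 = 38.212 sabins.
Additional absorption ΔA = 38.212 − 25.018 = 13.2 sabins.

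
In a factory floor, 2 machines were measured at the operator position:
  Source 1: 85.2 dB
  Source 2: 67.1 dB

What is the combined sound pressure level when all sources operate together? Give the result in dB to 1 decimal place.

Sum in the linear (power) domain: Σ 10^(Lᵢ/10) = 10^(85.2/10) + 10^(67.1/10) = 3.363e+08.
Back to dB: 10·log₁₀ Σ = 85.3 dB.

85.3 dB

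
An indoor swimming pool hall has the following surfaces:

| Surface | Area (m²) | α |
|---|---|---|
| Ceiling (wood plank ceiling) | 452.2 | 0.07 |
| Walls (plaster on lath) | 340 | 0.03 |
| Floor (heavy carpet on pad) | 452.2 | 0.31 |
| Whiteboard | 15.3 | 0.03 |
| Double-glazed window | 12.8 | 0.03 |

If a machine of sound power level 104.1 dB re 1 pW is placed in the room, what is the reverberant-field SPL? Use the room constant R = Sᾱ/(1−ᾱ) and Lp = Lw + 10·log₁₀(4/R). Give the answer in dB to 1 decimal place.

A = 182.879 sabins; S = 1272.5 m².
ᾱ = 182.879/1272.5 = 0.1437; R = Sᾱ/(1−ᾱ) = 182.879/(1−0.1437) = 213.569 m².
Lp = 104.1 + 10·log₁₀(4/213.569) = 104.1 + (-17.27) = 86.8 dB.

86.8 dB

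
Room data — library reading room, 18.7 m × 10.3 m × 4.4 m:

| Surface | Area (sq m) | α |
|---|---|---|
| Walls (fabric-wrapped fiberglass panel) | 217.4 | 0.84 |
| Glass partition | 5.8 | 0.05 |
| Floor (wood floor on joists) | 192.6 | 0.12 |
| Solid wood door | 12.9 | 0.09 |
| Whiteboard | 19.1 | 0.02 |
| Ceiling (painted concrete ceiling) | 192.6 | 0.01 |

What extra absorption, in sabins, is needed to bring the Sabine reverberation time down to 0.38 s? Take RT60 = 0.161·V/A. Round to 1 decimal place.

Equivalent absorption area: A₁ = 217.4*0.84 + 5.8*0.05 + 192.6*0.12 + 12.9*0.09 + 19.1*0.02 + 192.6*0.01 = 209.487 sq m.
Target A₂ = 0.161·847.484/0.38 = 359.066 sabins (V = 847.484 m³).
Shortfall: 359.066 − 209.487 = 149.6 sabins.

149.6 sabins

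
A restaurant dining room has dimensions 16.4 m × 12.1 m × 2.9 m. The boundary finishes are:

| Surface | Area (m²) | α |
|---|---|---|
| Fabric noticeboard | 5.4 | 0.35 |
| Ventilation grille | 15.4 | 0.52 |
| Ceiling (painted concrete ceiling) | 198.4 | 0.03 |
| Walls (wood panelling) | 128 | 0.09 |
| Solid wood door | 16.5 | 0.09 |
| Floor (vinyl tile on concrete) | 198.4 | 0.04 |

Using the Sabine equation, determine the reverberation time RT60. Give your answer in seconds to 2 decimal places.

2.52 sec

Equivalent absorption area: A = 5.4·0.35 + 15.4·0.52 + 198.4·0.03 + 128·0.09 + 16.5·0.09 + 198.4·0.04 = 36.791 m².
Room volume: 575.476 m³.
Sabine: RT60 = 0.161 × 575.476 / 36.791 = 2.52 s.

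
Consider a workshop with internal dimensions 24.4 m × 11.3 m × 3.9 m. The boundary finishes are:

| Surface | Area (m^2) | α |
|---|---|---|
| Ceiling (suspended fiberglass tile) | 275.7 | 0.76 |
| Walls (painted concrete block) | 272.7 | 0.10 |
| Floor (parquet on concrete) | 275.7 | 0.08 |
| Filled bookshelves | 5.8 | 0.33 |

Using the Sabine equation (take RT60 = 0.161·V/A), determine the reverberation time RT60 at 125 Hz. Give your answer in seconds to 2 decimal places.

A = Σ Sᵢαᵢ = 275.7*0.76 + 272.7*0.10 + 275.7*0.08 + 5.8*0.33 = 260.772 sabins.
V = 24.4·11.3·3.9 = 1075.308 m³.
Sabine: RT60 = 0.161 × 1075.308 / 260.772 = 0.66 s.

0.66 s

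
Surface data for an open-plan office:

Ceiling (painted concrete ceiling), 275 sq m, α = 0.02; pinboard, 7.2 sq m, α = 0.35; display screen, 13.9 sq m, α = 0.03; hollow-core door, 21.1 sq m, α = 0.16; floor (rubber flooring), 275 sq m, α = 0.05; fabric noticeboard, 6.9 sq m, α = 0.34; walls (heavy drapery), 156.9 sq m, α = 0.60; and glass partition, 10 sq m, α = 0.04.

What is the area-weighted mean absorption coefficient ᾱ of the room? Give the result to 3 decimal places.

S = Σ Sᵢ = 275 + 7.2 + 13.9 + 21.1 + 275 + 6.9 + 156.9 + 10 = 766.0 sq m.
Weighted sum Σ Sα = 122.449.
ᾱ = 122.449 / 766.0 = 0.160.

0.160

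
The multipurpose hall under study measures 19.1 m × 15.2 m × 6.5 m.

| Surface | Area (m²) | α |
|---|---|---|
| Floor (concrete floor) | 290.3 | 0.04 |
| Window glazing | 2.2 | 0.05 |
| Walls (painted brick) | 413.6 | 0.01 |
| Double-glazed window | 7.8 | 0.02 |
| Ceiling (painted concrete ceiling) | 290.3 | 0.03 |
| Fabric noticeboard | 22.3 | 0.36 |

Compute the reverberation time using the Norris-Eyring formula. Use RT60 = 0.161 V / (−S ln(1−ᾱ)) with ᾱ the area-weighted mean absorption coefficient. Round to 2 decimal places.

9.13 s

S = Σ Sᵢ = 1026.5 m².
Absorption A = 290.3·0.04 + 2.2·0.05 + 413.6·0.01 + 7.8·0.02 + 290.3·0.03 + 22.3·0.36 = 32.751 sabins.
ᾱ = 32.751 / 1026.5 = 0.0319.
−S·ln(1−ᾱ) = −1026.5 × ln(1 − 0.0319) = 33.279.
V = 19.1 × 15.2 × 6.5 = 1887.08 m³.
T = 0.161·V/[−S·ln(1−ᾱ)] = 0.161·1887.08/33.279 = 9.13 s.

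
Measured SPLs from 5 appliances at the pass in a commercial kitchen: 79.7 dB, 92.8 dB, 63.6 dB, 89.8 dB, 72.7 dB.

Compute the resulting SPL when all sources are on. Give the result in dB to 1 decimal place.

Σ 10^(Lᵢ/10) = 2.975e+09.
Combined level = 10 log₁₀(2.975e+09) = 94.7 dB.

94.7 dB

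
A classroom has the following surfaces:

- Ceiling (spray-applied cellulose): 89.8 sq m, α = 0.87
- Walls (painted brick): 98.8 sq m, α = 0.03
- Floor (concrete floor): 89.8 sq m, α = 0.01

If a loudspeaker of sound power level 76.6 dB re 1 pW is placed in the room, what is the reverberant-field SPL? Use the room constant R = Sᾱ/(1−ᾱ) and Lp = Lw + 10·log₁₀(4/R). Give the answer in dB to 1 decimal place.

62.0 dB

Σ(Sᵢαᵢ) = 89.8×0.87 + 98.8×0.03 + 89.8×0.01 = 81.988; total area S = 278.4 sq m.
ᾱ = 81.988/278.4 = 0.2945; R = Sᾱ/(1−ᾱ) = 81.988/(1−0.2945) = 116.213 sq m.
Lp = Lw + 10 log₁₀(4/R) = 76.6 -14.63 = 62.0 dB.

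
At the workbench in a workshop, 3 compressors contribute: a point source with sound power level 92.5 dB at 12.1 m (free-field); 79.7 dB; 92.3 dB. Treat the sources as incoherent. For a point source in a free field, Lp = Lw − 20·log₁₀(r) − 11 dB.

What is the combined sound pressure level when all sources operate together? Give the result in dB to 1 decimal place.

92.5 dB

Source at 12.1 m: Lp = 92.5 − 20·log₁₀(12.1) − 11 = 59.8 dB.
Converting to relative power and adding: 10^(59.8/10) + 10^(79.7/10) + 10^(92.3/10) = 1.793e+09.
Back to dB: 10·log₁₀ Σ = 92.5 dB.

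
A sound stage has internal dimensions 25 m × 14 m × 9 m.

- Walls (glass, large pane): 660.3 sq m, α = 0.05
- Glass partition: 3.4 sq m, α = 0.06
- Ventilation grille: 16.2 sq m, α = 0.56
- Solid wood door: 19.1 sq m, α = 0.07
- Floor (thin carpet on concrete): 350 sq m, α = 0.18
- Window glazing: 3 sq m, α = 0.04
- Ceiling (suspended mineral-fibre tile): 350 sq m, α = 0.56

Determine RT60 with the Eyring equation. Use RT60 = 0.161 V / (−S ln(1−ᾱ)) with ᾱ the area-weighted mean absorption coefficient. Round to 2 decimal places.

1.49 s

S = Σ Sᵢ = 1402.0 sq m.
Absorption A = 660.3×0.05 + 3.4×0.06 + 16.2×0.56 + 19.1×0.07 + 350×0.18 + 3×0.04 + 350×0.56 = 302.748 sabins.
ᾱ = 302.748 / 1402.0 = 0.2159.
−S·ln(1−ᾱ) = −1402.0 × ln(1 − 0.2159) = 340.993.
V = 25 × 14 × 9 = 3150 m³.
RT60 = 0.161 × 3150 / 340.993 = 1.49 s.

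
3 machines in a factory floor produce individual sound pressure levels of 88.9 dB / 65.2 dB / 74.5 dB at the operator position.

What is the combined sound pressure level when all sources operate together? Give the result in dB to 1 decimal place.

Σ 10^(Lᵢ/10) = 8.077e+08.
Back to dB: 10·log₁₀ Σ = 89.1 dB.

89.1 dB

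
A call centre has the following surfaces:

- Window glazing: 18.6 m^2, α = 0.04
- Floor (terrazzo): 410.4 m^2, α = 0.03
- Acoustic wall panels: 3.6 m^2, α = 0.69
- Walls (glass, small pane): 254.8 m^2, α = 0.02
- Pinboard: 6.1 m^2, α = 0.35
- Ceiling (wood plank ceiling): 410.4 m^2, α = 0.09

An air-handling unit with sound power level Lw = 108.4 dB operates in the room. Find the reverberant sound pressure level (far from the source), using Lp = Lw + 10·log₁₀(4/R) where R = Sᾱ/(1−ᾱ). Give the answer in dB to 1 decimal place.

96.4 dB

A = 59.707 sabins; S = 1103.9 m^2.
ᾱ = 59.707/1103.9 = 0.0541; R = Sᾱ/(1−ᾱ) = 59.707/(1−0.0541) = 63.122 m^2.
Lp = Lw + 10 log₁₀(4/R) = 108.4 -11.98 = 96.4 dB.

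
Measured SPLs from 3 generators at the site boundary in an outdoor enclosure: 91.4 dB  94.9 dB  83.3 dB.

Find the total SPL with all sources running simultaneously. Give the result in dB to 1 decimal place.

Sum in the linear (power) domain: Σ 10^(Lᵢ/10) = 10^(91.4/10) + 10^(94.9/10) + 10^(83.3/10) = 4.684e+09.
Back to dB: 10·log₁₀ Σ = 96.7 dB.

96.7 dB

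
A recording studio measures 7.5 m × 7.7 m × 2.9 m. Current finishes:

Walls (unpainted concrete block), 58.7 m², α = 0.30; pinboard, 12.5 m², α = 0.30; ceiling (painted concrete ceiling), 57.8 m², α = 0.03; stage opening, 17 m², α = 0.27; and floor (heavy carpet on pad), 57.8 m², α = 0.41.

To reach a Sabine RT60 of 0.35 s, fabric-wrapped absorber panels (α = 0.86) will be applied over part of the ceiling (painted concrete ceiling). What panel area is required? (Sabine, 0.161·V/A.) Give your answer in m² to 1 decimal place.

30.9

Equivalent absorption area: A₁ = 58.7×0.30 + 12.5×0.30 + 57.8×0.03 + 17×0.27 + 57.8×0.41 = 51.382 m².
V = 167.475 m³. Target absorption A₂ = 0.161 × 167.475 / 0.35 = 77.038 sabins.
Absorption to add: 77.038 − 51.382 = 25.657 sabins.
Each m² of panel replacing the ceiling (painted concrete ceiling) adds (0.86 − 0.03) = 0.83 sabins.
Panel area = 25.657 / 0.83 = 30.9 m².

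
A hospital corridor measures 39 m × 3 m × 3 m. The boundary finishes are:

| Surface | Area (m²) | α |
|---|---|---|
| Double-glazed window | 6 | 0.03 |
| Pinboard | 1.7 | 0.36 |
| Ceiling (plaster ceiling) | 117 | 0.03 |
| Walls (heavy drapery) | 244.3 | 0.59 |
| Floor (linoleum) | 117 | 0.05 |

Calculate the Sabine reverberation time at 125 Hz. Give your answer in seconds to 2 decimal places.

A = Σ Sᵢαᵢ = 6·0.03 + 1.7·0.36 + 117·0.03 + 244.3·0.59 + 117·0.05 = 154.289 sabins.
Volume V = 39 × 3 × 3 = 351 m³.
RT60 = 0.161 · V / A = 0.161 × 351 / 154.289 = 0.37 s.

0.37 sec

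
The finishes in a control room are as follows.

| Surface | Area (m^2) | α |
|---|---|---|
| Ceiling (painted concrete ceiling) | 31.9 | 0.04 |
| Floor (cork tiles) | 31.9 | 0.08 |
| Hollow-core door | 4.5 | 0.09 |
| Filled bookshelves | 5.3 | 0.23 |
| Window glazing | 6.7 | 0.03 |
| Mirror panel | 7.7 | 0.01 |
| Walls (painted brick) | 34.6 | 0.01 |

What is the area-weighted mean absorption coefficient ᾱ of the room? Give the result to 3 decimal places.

S = Σ Sᵢ = 31.9 + 31.9 + 4.5 + 5.3 + 6.7 + 7.7 + 34.6 = 122.6 m^2.
Weighted sum Σ Sα = 6.076.
ᾱ = A/S = 0.050.

0.050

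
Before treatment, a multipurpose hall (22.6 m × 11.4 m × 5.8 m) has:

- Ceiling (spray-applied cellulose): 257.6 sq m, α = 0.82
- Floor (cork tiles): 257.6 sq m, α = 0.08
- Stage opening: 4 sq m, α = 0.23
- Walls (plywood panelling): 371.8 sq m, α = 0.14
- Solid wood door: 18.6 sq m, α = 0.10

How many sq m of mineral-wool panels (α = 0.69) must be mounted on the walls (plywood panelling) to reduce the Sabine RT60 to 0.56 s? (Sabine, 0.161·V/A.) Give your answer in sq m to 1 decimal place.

259.9

Equivalent absorption area: A₁ = 257.6·0.82 + 257.6·0.08 + 4·0.23 + 371.8·0.14 + 18.6·0.10 = 286.672 sq m.
Required A₂ = 0.161·1494.312/0.56 = 429.615 sabins.
ΔA needed = 429.615 − 286.672 = 142.943 sabins.
Each sq m of panel replacing the walls (plywood panelling) adds (0.69 − 0.14) = 0.55 sabins.
Panel area = 142.943 / 0.55 = 259.9 sq m.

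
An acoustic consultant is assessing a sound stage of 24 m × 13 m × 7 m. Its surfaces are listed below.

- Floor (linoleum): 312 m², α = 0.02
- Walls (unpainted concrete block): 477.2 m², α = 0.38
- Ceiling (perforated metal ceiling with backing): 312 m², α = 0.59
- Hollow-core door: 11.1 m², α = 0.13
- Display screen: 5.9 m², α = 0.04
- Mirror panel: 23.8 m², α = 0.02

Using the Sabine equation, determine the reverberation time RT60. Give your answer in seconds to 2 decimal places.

Equivalent absorption area: A = 312×0.02 + 477.2×0.38 + 312×0.59 + 11.1×0.13 + 5.9×0.04 + 23.8×0.02 = 373.811 m².
Room volume: 2184 m³.
Sabine: RT60 = 0.161 × 2184 / 373.811 = 0.94 s.

0.94 s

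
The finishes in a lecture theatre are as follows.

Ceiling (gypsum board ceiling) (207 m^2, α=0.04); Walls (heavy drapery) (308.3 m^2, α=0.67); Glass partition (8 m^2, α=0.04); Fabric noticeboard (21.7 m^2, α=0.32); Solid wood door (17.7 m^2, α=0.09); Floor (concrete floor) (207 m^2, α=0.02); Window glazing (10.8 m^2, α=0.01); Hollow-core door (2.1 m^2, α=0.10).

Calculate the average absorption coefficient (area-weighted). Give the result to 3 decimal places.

0.292

S = Σ Sᵢ = 207 + 308.3 + 8 + 21.7 + 17.7 + 207 + 10.8 + 2.1 = 782.6 m^2.
Σ(Sᵢαᵢ) = 207·0.04 + 308.3·0.67 + 8·0.04 + 21.7·0.32 + 17.7·0.09 + 207·0.02 + 10.8·0.01 + 2.1·0.10 = 228.156.
ᾱ = 228.156 / 782.6 = 0.292.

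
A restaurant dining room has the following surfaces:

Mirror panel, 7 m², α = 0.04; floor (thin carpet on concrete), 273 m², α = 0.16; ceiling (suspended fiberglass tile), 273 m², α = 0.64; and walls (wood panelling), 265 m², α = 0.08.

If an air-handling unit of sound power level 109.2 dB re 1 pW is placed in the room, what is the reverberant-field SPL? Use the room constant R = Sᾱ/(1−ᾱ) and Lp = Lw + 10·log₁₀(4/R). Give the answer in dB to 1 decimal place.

89.9 dB

A = 239.880 sabins; S = 818.0 m².
ᾱ = 239.880/818.0 = 0.2933; R = Sᾱ/(1−ᾱ) = 239.880/(1−0.2933) = 339.437 m².
Lp = 109.2 + 10·log₁₀(4/339.437) = 109.2 + (-19.29) = 89.9 dB.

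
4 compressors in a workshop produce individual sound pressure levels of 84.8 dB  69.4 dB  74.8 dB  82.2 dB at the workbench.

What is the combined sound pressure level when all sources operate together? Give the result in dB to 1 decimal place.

87.0 dB

Σ 10^(Lᵢ/10) = 5.069e+08.
Combined level = 10 log₁₀(5.069e+08) = 87.0 dB.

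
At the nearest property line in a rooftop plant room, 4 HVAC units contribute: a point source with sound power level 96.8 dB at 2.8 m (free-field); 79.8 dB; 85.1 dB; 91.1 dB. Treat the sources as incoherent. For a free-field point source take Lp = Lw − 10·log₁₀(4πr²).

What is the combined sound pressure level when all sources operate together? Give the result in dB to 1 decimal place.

Source at 2.8 m: Lp = 96.8 − 10·log₁₀(4π·2.8²) = 96.8 − 10·log₁₀(98.520) = 76.9 dB.
Converting to relative power and adding: 10^(76.9/10) + 10^(79.8/10) + 10^(85.1/10) + 10^(91.1/10) = 1.756e+09.
Back to dB: 10·log₁₀ Σ = 92.4 dB.

92.4 dB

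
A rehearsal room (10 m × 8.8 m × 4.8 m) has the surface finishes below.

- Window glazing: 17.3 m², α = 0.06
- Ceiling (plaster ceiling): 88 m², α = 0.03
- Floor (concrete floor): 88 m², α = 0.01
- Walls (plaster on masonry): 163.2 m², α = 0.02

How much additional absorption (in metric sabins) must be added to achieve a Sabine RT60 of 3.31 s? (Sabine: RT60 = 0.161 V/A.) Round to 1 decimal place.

Summing Sᵢαᵢ: 1.038 + 2.640 + 0.880 + 3.264 → A₁ = 7.822 sabins.
Target A₂ = 0.161·422.4/3.31 = 20.546 sabins (V = 422.4 m³).
ΔA = A₂ − A₁ = 20.546 − 7.822 = 12.7 sabins.

12.7 sabins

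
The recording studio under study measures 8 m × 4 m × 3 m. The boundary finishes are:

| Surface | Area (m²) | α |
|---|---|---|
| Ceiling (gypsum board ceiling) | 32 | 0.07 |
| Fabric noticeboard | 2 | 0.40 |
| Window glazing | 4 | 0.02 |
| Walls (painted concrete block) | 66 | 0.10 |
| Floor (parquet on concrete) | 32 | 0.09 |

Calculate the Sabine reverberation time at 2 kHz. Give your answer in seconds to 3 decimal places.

A = Σ Sᵢαᵢ = 32*0.07 + 2*0.40 + 4*0.02 + 66*0.10 + 32*0.09 = 12.600 sabins.
Volume V = 8 × 4 × 3 = 96 m³.
Sabine: RT60 = 0.161 × 96 / 12.600 = 1.227 s.

1.227 s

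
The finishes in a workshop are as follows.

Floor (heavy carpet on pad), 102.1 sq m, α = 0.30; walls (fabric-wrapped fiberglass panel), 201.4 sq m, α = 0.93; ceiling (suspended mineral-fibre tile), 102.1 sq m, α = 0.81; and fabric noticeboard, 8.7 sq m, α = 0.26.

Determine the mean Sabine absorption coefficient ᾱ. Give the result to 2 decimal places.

Total surface area S = 414.3 sq m.
A = 102.1×0.30 + 201.4×0.93 + 102.1×0.81 + 8.7×0.26 = 302.895 sabins.
ᾱ = 302.895 / 414.3 = 0.73.

0.73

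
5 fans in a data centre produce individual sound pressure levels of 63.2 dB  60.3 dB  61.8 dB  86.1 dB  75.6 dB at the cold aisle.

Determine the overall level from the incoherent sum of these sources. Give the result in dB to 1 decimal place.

Converting to relative power and adding: 10^(63.2/10) + 10^(60.3/10) + 10^(61.8/10) + 10^(86.1/10) + 10^(75.6/10) = 4.484e+08.
L_total = 10·log₁₀(4.484e+08) = 86.5 dB.

86.5 dB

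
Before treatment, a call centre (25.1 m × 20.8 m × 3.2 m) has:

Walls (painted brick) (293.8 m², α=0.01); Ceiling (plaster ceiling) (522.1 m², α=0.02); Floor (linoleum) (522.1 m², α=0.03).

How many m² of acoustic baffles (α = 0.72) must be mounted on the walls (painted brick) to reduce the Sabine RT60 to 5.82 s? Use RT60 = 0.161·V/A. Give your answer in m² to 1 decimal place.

24.2

Equivalent absorption area: A₁ = 293.8·0.01 + 522.1·0.02 + 522.1·0.03 = 29.043 m².
Required A₂ = 0.161·1670.656/5.82 = 46.216 sabins.
ΔA needed = 46.216 − 29.043 = 17.173 sabins.
Each m² of panel replacing the walls (painted brick) adds (0.72 − 0.01) = 0.71 sabins.
Area = ΔA/Δα = 17.173/0.71 = 24.2 m².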